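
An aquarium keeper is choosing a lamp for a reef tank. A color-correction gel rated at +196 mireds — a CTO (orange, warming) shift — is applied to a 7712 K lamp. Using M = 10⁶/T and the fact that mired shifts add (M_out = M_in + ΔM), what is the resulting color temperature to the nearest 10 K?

M_in = 10⁶/7712 = 129.67 mireds.
M_out = 129.67 + (+196) = 325.67 mireds.
T_out = 10⁶/325.67 = 3070.6 K → 3070 K.

3070 K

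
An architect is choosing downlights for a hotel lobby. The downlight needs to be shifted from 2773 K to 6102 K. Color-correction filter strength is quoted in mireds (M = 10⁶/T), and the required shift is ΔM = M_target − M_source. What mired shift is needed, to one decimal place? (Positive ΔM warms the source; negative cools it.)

M_source = 10⁶/2773 = 360.620; M_target = 10⁶/6102 = 163.881.
ΔM = 163.881 − 360.620 = -196.740 → -196.7 mireds, a cooling shift.

-196.7 mireds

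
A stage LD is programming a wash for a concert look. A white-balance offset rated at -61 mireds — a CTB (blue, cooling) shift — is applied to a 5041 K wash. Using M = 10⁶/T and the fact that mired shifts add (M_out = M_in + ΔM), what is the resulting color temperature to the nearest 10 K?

M_in = 10⁶/5041 = 198.37 mireds.
M_out = 198.37 + (-61) = 137.37 mireds.
T_out = 10⁶/137.37 = 7279.4 K → 7280 K.

7280 K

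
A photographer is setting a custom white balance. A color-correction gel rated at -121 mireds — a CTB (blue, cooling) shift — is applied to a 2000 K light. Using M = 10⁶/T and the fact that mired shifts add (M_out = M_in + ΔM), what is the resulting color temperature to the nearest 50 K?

M_in = 10⁶/2000 = 500.00 mireds.
M_out = 500.00 + (-121) = 379.00 mireds.
T_out = 10⁶/379.00 = 2638.5 K → 2650 K.

2650 K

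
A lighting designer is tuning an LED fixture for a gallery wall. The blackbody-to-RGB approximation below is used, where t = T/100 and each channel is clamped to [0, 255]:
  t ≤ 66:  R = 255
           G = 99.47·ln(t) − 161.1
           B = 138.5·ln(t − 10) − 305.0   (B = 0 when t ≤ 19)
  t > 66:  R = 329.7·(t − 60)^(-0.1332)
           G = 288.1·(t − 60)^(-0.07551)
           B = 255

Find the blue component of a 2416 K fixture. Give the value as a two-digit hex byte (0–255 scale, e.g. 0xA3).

0x3E

t = 2416/100 = 24.16; the t ≤ 66 branch applies.
B = 138.5·ln(24.16 − 10) − 305.0 = 138.5·ln 14.16 − 305.0 = 138.5·2.6504 − 305.0 = 62.083.
Rounded: 62; in hex, 0x3E.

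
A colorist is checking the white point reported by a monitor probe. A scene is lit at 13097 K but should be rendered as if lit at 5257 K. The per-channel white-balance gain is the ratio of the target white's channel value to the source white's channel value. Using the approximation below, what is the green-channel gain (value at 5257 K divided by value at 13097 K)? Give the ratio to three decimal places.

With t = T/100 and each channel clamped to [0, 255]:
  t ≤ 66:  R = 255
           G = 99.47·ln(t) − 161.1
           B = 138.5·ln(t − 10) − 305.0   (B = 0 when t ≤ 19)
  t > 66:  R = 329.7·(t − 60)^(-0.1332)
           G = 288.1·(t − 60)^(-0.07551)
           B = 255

1.116

At 13097 K (t = 130.97):
  G = 288.1·(130.97 − 60)^(-0.07551) = 288.1·70.97^(-0.07551) = 288.1·0.72481 = 208.818.
At 5257 K (t = 52.57):
  G = 99.47·ln 52.57 − 161.1 = 99.47·3.9621 − 161.1 = 233.015.
Gain = 233.015 / 208.818 = 1.1159 → 1.116.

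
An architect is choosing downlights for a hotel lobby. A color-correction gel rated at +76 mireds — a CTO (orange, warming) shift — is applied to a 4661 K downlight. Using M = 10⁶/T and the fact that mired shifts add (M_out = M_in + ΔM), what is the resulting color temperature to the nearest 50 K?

3450 K

M_in = 10⁶/4661 = 214.55 mireds.
M_out = 214.55 + (+76) = 290.55 mireds.
T_out = 10⁶/290.55 = 3441.8 K → 3450 K.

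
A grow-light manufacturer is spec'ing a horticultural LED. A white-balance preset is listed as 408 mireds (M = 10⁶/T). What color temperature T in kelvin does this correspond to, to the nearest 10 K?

2450 K

T = 10⁶ / 408 = 2450.98 K → 2450 K.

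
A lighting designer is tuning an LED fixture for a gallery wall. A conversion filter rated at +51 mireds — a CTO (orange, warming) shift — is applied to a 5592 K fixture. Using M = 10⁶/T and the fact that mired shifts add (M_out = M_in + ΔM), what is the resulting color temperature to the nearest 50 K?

4350 K

M_in = 10⁶/5592 = 178.83 mireds.
M_out = 178.83 + (+51) = 229.83 mireds.
T_out = 10⁶/229.83 = 4351.1 K → 4350 K.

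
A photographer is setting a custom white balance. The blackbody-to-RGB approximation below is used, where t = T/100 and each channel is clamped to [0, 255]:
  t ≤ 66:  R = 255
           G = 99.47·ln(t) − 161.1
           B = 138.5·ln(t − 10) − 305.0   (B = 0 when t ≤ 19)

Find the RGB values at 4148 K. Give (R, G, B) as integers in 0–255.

(255, 209, 173)

t = 4148/100 = 41.48; the t ≤ 66 branch applies.
R = 255 by definition for t ≤ 66.
G = 99.47·ln 41.48 − 161.1 = 99.47·3.7252 − 161.1 = 209.447.
B = 138.5·ln(41.48 − 10) − 305.0 = 138.5·ln 31.48 − 305.0 = 138.5·3.4494 − 305.0 = 172.735.
Rounded: (255, 209, 173).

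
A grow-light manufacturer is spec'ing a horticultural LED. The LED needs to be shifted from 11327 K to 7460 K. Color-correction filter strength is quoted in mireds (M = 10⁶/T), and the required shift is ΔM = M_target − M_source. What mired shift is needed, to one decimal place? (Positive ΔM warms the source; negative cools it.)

+45.8 mireds

M_source = 10⁶/11327 = 88.285; M_target = 10⁶/7460 = 134.048.
ΔM = 134.048 − 88.285 = 45.764 → +45.8 mireds, a warming shift.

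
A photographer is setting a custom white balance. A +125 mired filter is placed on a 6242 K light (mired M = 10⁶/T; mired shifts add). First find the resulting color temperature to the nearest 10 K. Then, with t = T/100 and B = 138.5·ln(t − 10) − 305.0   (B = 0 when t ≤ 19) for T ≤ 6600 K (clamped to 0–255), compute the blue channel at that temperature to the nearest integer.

141

M_in = 10⁶/6242 = 160.21; M_out = 160.21 + (+125) = 285.21.
T_out = 10⁶/285.21 = 3506.2 K → 3510 K; t = 35.1.
B = 138.5·ln(35.1 − 10) − 305.0 = 138.5·ln 25.1 − 305.0 = 138.5·3.2229 − 305.0 = 141.367.
Rounded: 141.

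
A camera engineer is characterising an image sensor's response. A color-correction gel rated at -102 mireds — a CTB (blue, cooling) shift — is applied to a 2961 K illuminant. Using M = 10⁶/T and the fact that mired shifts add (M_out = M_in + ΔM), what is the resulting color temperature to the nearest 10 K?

4240 K

M_in = 10⁶/2961 = 337.72 mireds.
M_out = 337.72 + (-102) = 235.72 mireds.
T_out = 10⁶/235.72 = 4242.3 K → 4240 K.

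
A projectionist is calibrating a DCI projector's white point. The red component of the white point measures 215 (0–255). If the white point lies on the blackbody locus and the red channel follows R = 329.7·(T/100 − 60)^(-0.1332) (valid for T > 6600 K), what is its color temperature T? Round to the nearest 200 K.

8400 K

(t − 60)^(-0.1332) = 215/329.7 = 0.65211.
t − 60 = 0.65211^(1/-0.1332) = 0.65211^(-7.508) = 24.774, so t = 84.774.
T = 100·t = 8477 K → 8400 K to the nearest 200 K.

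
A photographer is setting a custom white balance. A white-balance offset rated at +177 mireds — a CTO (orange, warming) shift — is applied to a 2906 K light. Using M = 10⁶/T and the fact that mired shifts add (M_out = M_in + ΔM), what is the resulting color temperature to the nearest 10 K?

1920 K

M_in = 10⁶/2906 = 344.12 mireds.
M_out = 344.12 + (+177) = 521.12 mireds.
T_out = 10⁶/521.12 = 1919.0 K → 1920 K.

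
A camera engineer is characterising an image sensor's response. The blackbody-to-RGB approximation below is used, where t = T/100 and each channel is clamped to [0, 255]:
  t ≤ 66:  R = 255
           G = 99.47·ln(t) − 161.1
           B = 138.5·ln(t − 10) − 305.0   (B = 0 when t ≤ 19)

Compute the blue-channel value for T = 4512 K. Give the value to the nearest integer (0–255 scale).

188

t = 4512/100 = 45.12; the t ≤ 66 branch applies.
B = 138.5·ln(45.12 − 10) − 305.0 = 138.5·ln 35.12 − 305.0 = 138.5·3.5588 − 305.0 = 187.890.
Rounded: 188.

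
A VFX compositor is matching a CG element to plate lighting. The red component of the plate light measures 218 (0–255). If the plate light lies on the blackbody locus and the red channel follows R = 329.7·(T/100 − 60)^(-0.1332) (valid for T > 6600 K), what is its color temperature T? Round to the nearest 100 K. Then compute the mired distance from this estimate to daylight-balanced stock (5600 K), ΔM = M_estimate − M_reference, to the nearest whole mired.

(t − 60)^(-0.1332) = 218/329.7 = 0.66121.
t − 60 = 0.66121^(1/-0.1332) = 0.66121^(-7.508) = 22.326, so t = 82.326.
T = 100·t = 8233 K → 8200 K to the nearest 100 K.
M_estimate = 10⁶/8200 = 121.95; M_reference = 10⁶/5600 = 178.57.
ΔM = 121.95 − 178.57 = -56.62 → -57 mireds.

-57 mireds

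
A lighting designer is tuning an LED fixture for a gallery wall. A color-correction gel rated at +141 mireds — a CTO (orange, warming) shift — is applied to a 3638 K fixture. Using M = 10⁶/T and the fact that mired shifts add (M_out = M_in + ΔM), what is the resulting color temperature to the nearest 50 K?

2400 K

M_in = 10⁶/3638 = 274.88 mireds.
M_out = 274.88 + (+141) = 415.88 mireds.
T_out = 10⁶/415.88 = 2404.6 K → 2400 K.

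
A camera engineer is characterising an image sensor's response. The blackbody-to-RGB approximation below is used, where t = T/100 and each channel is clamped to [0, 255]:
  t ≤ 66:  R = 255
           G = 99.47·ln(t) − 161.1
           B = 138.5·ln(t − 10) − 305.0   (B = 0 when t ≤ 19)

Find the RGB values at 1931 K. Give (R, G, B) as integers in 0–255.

t = 1931/100 = 19.31; the t ≤ 66 branch applies.
R = 255 by definition for t ≤ 66.
G = 99.47·ln 19.31 − 161.1 = 99.47·2.9606 − 161.1 = 133.393.
B = 138.5·ln(19.31 − 10) − 305.0 = 138.5·ln 9.31 − 305.0 = 138.5·2.2311 − 305.0 = 4.006.
Rounded: (255, 133, 4).

(255, 133, 4)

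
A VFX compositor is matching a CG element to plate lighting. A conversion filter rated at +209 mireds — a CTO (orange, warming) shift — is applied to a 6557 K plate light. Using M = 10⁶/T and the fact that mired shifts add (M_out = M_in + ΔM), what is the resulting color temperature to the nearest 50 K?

M_in = 10⁶/6557 = 152.51 mireds.
M_out = 152.51 + (+209) = 361.51 mireds.
T_out = 10⁶/361.51 = 2766.2 K → 2750 K.

2750 K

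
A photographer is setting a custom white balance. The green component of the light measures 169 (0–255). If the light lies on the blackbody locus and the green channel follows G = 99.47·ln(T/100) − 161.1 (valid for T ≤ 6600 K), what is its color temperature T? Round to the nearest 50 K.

2750 K

ln t = (169 + 161.1) / 99.47 = 3.3186.
t = e^3.3186 = 27.621.
T = 100·t = 2762 K → 2750 K to the nearest 50 K.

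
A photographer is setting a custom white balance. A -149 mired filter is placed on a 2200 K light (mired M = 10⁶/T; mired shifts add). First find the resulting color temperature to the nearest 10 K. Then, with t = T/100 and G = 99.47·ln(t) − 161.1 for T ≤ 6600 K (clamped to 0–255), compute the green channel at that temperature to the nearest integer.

186

M_in = 10⁶/2200 = 454.55; M_out = 454.55 + (-149) = 305.55.
T_out = 10⁶/305.55 = 3272.8 K → 3270 K; t = 32.7.
G = 99.47·ln 32.7 − 161.1 = 99.47·3.4874 − 161.1 = 185.789.
Rounded: 186.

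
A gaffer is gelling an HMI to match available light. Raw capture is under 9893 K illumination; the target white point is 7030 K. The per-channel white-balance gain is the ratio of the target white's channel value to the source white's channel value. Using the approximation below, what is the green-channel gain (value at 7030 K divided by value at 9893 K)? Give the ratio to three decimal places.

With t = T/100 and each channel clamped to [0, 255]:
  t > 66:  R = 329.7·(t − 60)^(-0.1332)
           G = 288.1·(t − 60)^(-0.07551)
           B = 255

At 9893 K (t = 98.93):
  G = 288.1·(98.93 − 60)^(-0.07551) = 288.1·38.93^(-0.07551) = 288.1·0.75843 = 218.505.
At 7030 K (t = 70.3):
  G = 288.1·(70.3 − 60)^(-0.07551) = 288.1·10.3^(-0.07551) = 288.1·0.83853 = 241.582.
Gain = 241.582 / 218.505 = 1.1056 → 1.106.

1.106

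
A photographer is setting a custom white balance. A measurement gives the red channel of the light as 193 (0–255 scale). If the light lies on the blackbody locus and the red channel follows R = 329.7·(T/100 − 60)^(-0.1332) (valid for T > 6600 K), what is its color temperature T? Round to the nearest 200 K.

11600 K

(t − 60)^(-0.1332) = 193/329.7 = 0.58538.
t − 60 = 0.58538^(1/-0.1332) = 0.58538^(-7.508) = 55.713, so t = 115.713.
T = 100·t = 11571 K → 11600 K to the nearest 200 K.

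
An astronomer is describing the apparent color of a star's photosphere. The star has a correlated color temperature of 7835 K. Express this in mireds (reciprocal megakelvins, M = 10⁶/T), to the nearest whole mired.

128 mireds

M = 10⁶ / 7835 = 127.632 → 128 mireds.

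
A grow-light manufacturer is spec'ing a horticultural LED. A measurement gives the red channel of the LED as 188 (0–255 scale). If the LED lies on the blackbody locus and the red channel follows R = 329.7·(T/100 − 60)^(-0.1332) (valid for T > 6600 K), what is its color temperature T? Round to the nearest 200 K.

(t − 60)^(-0.1332) = 188/329.7 = 0.57022.
t − 60 = 0.57022^(1/-0.1332) = 0.57022^(-7.508) = 67.848, so t = 127.848.
T = 100·t = 12785 K → 12800 K to the nearest 200 K.

12800 K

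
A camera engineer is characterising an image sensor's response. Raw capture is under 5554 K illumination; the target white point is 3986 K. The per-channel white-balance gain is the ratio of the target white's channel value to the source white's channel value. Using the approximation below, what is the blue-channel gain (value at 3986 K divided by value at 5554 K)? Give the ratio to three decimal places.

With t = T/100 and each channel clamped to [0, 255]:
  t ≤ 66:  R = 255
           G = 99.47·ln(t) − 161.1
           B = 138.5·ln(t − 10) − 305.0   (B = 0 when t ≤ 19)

At 5554 K (t = 55.54):
  B = 138.5·ln(55.54 − 10) − 305.0 = 138.5·ln 45.54 − 305.0 = 138.5·3.8186 − 305.0 = 223.875.
At 3986 K (t = 39.86):
  B = 138.5·ln(39.86 − 10) − 305.0 = 138.5·ln 29.86 − 305.0 = 138.5·3.3965 − 305.0 = 165.418.
Gain = 165.418 / 223.875 = 0.7389 → 0.739.

0.739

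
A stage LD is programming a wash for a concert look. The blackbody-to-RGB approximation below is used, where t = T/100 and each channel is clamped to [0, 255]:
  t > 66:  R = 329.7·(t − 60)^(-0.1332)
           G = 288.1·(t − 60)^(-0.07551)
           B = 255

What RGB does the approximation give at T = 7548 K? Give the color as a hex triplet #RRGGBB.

#E5EAFF

t = 7548/100 = 75.48; the t > 66 branch applies.
R = 329.7·(75.48 − 60)^(-0.1332) = 329.7·15.48^(-0.1332) = 329.7·0.69426 = 228.898.
G = 288.1·(75.48 − 60)^(-0.07551) = 288.1·15.48^(-0.07551) = 288.1·0.81313 = 234.263.
B = 255 by definition for t > 66.
Rounded: (229, 234, 255).
In hex: #E5EAFF.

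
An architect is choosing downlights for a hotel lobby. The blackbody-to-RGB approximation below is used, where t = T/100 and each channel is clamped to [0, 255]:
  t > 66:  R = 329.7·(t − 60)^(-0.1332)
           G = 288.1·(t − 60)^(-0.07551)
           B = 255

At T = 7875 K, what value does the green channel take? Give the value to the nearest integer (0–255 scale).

231

t = 7875/100 = 78.75; the t > 66 branch applies.
G = 288.1·(78.75 − 60)^(-0.07551) = 288.1·18.75^(-0.07551) = 288.1·0.80145 = 230.897.
Rounded: 231.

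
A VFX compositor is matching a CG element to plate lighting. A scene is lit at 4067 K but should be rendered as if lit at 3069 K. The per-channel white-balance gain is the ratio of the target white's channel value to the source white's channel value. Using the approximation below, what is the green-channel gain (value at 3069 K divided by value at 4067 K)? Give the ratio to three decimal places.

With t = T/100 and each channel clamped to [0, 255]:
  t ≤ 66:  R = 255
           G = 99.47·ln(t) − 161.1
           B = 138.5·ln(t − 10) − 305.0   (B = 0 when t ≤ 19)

At 4067 K (t = 40.67):
  G = 99.47·ln 40.67 − 161.1 = 99.47·3.7055 − 161.1 = 207.485.
At 3069 K (t = 30.69):
  G = 99.47·ln 30.69 − 161.1 = 99.47·3.4239 − 161.1 = 179.479.
Gain = 179.479 / 207.485 = 0.8650 → 0.865.

0.865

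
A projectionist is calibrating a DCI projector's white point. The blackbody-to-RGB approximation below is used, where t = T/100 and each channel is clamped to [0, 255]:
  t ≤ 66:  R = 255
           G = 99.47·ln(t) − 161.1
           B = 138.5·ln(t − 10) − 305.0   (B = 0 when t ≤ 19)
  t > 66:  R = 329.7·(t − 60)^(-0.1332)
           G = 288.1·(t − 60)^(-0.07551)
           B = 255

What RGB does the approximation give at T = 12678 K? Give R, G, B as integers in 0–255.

t = 12678/100 = 126.78; the t > 66 branch applies.
R = 329.7·(126.78 − 60)^(-0.1332) = 329.7·66.78^(-0.1332) = 329.7·0.57142 = 188.398.
G = 288.1·(126.78 − 60)^(-0.07551) = 288.1·66.78^(-0.07551) = 288.1·0.72815 = 209.780.
B = 255 by definition for t > 66.
Rounded: (188, 210, 255).

R=188, G=210, B=255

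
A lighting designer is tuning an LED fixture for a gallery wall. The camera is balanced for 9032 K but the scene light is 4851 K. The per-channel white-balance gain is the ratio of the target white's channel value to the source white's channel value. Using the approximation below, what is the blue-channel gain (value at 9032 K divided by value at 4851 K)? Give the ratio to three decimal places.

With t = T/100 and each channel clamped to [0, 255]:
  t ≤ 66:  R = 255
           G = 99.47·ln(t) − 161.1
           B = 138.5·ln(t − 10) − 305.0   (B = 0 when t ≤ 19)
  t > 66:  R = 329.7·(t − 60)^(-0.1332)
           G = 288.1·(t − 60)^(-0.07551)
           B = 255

At 4851 K (t = 48.51):
  B = 138.5·ln(48.51 − 10) − 305.0 = 138.5·ln 38.51 − 305.0 = 138.5·3.6509 − 305.0 = 200.652.
At 9032 K (t = 90.32):
  B = 255 by definition for t > 66.
Gain = 255.000 / 200.652 = 1.2709 → 1.271.

1.271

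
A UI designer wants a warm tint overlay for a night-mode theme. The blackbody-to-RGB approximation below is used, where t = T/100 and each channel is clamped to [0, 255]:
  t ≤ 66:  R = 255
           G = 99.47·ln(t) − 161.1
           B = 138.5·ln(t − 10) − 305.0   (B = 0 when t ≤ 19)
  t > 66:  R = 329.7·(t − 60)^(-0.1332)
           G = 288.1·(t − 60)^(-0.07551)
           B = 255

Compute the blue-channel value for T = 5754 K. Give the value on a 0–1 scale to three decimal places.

t = 5754/100 = 57.54; the t ≤ 66 branch applies.
B = 138.5·ln(57.54 − 10) − 305.0 = 138.5·ln 47.54 − 305.0 = 138.5·3.8616 − 305.0 = 229.828.
On a 0–1 scale: 229.828/255 = 0.9013 → 0.901.

0.901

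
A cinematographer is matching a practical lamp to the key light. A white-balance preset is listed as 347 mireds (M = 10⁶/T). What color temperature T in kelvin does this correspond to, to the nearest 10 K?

T = 10⁶ / 347 = 2881.84 K → 2880 K.

2880 K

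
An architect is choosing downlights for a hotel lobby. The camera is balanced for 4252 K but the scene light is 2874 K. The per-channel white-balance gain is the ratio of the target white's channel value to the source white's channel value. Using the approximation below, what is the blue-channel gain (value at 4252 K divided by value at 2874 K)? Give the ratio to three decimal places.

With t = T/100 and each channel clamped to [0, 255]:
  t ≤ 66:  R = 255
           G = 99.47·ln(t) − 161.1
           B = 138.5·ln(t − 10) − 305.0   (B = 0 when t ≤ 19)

At 2874 K (t = 28.74):
  B = 138.5·ln(28.74 − 10) − 305.0 = 138.5·ln 18.74 − 305.0 = 138.5·2.9307 − 305.0 = 100.896.
At 4252 K (t = 42.52):
  B = 138.5·ln(42.52 − 10) − 305.0 = 138.5·ln 32.52 − 305.0 = 138.5·3.4819 − 305.0 = 177.237.
Gain = 177.237 / 100.896 = 1.7566 → 1.757.

1.757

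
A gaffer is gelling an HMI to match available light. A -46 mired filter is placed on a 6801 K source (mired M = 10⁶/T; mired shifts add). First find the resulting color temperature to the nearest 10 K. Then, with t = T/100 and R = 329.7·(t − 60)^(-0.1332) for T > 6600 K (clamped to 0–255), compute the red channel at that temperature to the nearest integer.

202

M_in = 10⁶/6801 = 147.04; M_out = 147.04 + (-46) = 101.04.
T_out = 10⁶/101.04 = 9897.3 K → 9900 K; t = 99.
R = 329.7·(99 − 60)^(-0.1332) = 329.7·39^(-0.1332) = 329.7·0.61386 = 202.390.
Rounded: 202.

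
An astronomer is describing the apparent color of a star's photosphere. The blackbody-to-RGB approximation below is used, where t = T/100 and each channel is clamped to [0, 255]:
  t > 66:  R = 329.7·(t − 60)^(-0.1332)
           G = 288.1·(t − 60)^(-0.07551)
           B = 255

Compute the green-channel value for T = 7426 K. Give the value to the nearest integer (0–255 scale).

t = 7426/100 = 74.26; the t > 66 branch applies.
G = 288.1·(74.26 − 60)^(-0.07551) = 288.1·14.26^(-0.07551) = 288.1·0.81819 = 235.720.
Rounded: 236.

236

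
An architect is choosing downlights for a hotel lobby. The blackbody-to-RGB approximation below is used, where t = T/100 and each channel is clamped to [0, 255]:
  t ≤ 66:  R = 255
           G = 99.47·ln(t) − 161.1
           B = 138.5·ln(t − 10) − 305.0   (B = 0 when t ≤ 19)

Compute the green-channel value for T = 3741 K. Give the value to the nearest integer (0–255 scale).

199

t = 3741/100 = 37.41; the t ≤ 66 branch applies.
G = 99.47·ln 37.41 − 161.1 = 99.47·3.6219 − 161.1 = 199.174.
Rounded: 199.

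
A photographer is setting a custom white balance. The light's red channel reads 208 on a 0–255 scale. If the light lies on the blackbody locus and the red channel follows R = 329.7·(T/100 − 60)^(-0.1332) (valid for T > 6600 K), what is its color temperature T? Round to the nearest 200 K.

9200 K

(t − 60)^(-0.1332) = 208/329.7 = 0.63088.
t − 60 = 0.63088^(1/-0.1332) = 0.63088^(-7.508) = 31.763, so t = 91.763.
T = 100·t = 9176 K → 9200 K to the nearest 200 K.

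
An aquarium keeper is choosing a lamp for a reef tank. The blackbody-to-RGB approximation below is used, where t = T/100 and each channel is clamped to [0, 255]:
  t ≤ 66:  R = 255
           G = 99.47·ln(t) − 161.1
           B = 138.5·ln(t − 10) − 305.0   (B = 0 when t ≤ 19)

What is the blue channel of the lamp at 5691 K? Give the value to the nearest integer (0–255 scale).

t = 5691/100 = 56.91; the t ≤ 66 branch applies.
B = 138.5·ln(56.91 − 10) − 305.0 = 138.5·ln 46.91 − 305.0 = 138.5·3.8482 − 305.0 = 227.980.
Rounded: 228.

228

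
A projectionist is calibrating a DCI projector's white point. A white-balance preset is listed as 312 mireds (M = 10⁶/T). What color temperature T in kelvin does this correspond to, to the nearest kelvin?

T = 10⁶ / 312 = 3205.13 K → 3205 K.

3205 K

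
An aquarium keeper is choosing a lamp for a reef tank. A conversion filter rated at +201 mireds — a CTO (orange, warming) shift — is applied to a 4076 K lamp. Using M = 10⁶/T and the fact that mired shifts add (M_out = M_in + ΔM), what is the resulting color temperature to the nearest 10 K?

2240 K

M_in = 10⁶/4076 = 245.34 mireds.
M_out = 245.34 + (+201) = 446.34 mireds.
T_out = 10⁶/446.34 = 2240.5 K → 2240 K.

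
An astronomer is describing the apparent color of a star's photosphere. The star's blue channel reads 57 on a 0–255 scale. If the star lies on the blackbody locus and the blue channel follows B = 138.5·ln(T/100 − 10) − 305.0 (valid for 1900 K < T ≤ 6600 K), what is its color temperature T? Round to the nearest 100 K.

ln(t − 10) = (57 + 305.0) / 138.5 = 2.6137.
t − 10 = e^2.6137 = 13.650, so t = 23.650.
T = 100·t = 2365 K → 2400 K to the nearest 100 K.

2400 K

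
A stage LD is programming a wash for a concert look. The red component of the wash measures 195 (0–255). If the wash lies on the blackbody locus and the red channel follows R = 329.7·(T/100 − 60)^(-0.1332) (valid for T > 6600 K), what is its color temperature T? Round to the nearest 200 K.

(t − 60)^(-0.1332) = 195/329.7 = 0.59145.
t − 60 = 0.59145^(1/-0.1332) = 0.59145^(-7.508) = 51.564, so t = 111.564.
T = 100·t = 11156 K → 11200 K to the nearest 200 K.

11200 K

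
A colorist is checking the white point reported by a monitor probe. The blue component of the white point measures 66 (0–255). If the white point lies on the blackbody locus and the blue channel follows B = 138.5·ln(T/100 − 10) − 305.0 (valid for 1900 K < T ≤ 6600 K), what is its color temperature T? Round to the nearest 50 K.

2450 K

ln(t − 10) = (66 + 305.0) / 138.5 = 2.6787.
t − 10 = e^2.6787 = 14.566, so t = 24.566.
T = 100·t = 2457 K → 2450 K to the nearest 50 K.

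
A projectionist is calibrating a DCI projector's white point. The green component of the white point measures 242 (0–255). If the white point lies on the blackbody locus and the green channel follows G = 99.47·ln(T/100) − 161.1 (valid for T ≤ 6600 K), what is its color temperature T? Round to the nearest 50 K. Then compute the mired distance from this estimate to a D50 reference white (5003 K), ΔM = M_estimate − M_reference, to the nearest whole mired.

ln t = (242 + 161.1) / 99.47 = 4.0525.
t = e^4.0525 = 57.540.
T = 100·t = 5754 K → 5750 K to the nearest 50 K.
M_estimate = 10⁶/5750 = 173.91; M_reference = 10⁶/5003 = 199.88.
ΔM = 173.91 − 199.88 = -25.97 → -26 mireds.

-26 mireds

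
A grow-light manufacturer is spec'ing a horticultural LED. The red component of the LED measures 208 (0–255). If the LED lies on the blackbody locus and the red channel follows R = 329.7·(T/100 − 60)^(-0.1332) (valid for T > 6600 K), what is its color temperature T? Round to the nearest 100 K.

(t − 60)^(-0.1332) = 208/329.7 = 0.63088.
t − 60 = 0.63088^(1/-0.1332) = 0.63088^(-7.508) = 31.763, so t = 91.763.
T = 100·t = 9176 K → 9200 K to the nearest 100 K.

9200 K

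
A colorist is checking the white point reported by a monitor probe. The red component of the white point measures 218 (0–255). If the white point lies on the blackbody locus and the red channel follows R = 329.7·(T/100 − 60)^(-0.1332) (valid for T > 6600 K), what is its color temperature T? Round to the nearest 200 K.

8200 K

(t − 60)^(-0.1332) = 218/329.7 = 0.66121.
t − 60 = 0.66121^(1/-0.1332) = 0.66121^(-7.508) = 22.326, so t = 82.326.
T = 100·t = 8233 K → 8200 K to the nearest 200 K.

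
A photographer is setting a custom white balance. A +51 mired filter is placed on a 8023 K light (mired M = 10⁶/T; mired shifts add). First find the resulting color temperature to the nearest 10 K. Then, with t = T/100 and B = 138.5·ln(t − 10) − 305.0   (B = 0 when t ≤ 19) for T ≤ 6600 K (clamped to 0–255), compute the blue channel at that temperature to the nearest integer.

M_in = 10⁶/8023 = 124.64; M_out = 124.64 + (+51) = 175.64.
T_out = 10⁶/175.64 = 5693.4 K → 5690 K; t = 56.9.
B = 138.5·ln(56.9 − 10) − 305.0 = 138.5·ln 46.9 − 305.0 = 138.5·3.8480 − 305.0 = 227.950.
Rounded: 228.

228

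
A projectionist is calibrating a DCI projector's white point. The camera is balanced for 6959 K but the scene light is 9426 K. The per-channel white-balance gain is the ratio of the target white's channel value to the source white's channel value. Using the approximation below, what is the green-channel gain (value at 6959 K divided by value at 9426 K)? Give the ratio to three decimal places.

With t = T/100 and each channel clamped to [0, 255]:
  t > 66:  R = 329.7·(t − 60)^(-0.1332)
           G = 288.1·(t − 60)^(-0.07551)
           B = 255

1.101

At 9426 K (t = 94.26):
  G = 288.1·(94.26 − 60)^(-0.07551) = 288.1·34.26^(-0.07551) = 288.1·0.76579 = 220.623.
At 6959 K (t = 69.59):
  G = 288.1·(69.59 − 60)^(-0.07551) = 288.1·9.59^(-0.07551) = 288.1·0.84307 = 242.888.
Gain = 242.888 / 220.623 = 1.1009 → 1.101.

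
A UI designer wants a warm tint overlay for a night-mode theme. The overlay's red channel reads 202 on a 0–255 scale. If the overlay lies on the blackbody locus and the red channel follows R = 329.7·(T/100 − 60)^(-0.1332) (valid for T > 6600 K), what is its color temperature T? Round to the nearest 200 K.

(t − 60)^(-0.1332) = 202/329.7 = 0.61268.
t − 60 = 0.61268^(1/-0.1332) = 0.61268^(-7.508) = 39.569, so t = 99.569.
T = 100·t = 9957 K → 10000 K to the nearest 200 K.

10000 K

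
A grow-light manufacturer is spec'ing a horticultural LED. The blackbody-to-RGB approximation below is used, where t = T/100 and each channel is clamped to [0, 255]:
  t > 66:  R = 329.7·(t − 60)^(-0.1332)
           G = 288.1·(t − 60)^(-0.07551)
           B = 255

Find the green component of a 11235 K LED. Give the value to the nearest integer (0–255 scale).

214

t = 11235/100 = 112.35; the t > 66 branch applies.
G = 288.1·(112.35 − 60)^(-0.07551) = 288.1·52.35^(-0.07551) = 288.1·0.74166 = 213.672.
Rounded: 214.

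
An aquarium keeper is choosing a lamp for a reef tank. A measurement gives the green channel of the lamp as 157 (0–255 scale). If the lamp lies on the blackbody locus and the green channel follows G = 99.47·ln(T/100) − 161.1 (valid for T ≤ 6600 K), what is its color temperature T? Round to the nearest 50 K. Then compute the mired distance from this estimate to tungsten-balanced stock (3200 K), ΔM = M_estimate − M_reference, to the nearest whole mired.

+96 mireds

ln t = (157 + 161.1) / 99.47 = 3.1979.
t = e^3.1979 = 24.482.
T = 100·t = 2448 K → 2450 K to the nearest 50 K.
M_estimate = 10⁶/2450 = 408.16; M_reference = 10⁶/3200 = 312.50.
ΔM = 408.16 − 312.50 = 95.66 → +96 mireds.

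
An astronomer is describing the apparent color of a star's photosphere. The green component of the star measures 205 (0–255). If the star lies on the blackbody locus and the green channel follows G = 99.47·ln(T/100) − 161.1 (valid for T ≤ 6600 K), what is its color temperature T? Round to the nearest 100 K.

4000 K

ln t = (205 + 161.1) / 99.47 = 3.6805.
t = e^3.6805 = 39.666.
T = 100·t = 3967 K → 4000 K to the nearest 100 K.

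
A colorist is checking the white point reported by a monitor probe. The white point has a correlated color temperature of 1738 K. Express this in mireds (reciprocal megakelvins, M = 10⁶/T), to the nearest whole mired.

575 mireds

M = 10⁶ / 1738 = 575.374 → 575 mireds.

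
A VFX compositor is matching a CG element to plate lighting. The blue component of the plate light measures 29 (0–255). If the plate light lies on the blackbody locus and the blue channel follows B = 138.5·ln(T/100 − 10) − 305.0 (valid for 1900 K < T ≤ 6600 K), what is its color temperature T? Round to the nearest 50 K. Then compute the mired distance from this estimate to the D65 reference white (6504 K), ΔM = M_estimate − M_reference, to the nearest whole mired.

ln(t − 10) = (29 + 305.0) / 138.5 = 2.4116.
t − 10 = e^2.4116 = 11.151, so t = 21.151.
T = 100·t = 2115 K → 2100 K to the nearest 50 K.
M_estimate = 10⁶/2100 = 476.19; M_reference = 10⁶/6504 = 153.75.
ΔM = 476.19 − 153.75 = 322.44 → +322 mireds.

+322 mireds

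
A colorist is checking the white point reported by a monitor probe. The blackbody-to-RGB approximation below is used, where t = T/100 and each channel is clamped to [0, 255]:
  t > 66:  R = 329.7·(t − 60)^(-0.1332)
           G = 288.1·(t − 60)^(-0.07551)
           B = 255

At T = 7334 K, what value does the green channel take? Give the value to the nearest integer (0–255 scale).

237

t = 7334/100 = 73.34; the t > 66 branch applies.
G = 288.1·(73.34 − 60)^(-0.07551) = 288.1·13.34^(-0.07551) = 288.1·0.82232 = 236.910.
Rounded: 237.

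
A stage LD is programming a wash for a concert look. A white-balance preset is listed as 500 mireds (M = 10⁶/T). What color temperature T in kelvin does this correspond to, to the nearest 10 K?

T = 10⁶ / 500 = 2000.00 K → 2000 K.

2000 K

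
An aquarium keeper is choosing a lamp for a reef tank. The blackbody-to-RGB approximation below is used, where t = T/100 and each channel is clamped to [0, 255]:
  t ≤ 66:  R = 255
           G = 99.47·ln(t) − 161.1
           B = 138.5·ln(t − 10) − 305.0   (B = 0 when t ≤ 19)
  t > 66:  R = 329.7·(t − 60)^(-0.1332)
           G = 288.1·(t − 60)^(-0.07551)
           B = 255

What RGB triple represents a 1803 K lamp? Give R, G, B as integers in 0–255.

t = 1803/100 = 18.03; the t ≤ 66 branch applies.
R = 255 by definition for t ≤ 66.
G = 99.47·ln 18.03 − 161.1 = 99.47·2.8920 − 161.1 = 126.571.
t = 18.03 ≤ 19, so B = 0.
Rounded: (255, 127, 0).

R=255, G=127, B=0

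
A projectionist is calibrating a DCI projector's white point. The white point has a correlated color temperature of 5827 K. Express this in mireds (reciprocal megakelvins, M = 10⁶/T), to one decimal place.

171.6 mireds

M = 10⁶ / 5827 = 171.615 → 171.6 mireds.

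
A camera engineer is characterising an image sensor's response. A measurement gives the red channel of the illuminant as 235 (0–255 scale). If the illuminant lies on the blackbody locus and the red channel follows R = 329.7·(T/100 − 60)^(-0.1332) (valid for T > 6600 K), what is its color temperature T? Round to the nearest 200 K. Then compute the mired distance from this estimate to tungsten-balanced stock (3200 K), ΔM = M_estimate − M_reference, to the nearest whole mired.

(t − 60)^(-0.1332) = 235/329.7 = 0.71277.
t − 60 = 0.71277^(1/-0.1332) = 0.71277^(-7.508) = 12.705, so t = 72.705.
T = 100·t = 7271 K → 7200 K to the nearest 200 K.
M_estimate = 10⁶/7200 = 138.89; M_reference = 10⁶/3200 = 312.50.
ΔM = 138.89 − 312.50 = -173.61 → -174 mireds.

-174 mireds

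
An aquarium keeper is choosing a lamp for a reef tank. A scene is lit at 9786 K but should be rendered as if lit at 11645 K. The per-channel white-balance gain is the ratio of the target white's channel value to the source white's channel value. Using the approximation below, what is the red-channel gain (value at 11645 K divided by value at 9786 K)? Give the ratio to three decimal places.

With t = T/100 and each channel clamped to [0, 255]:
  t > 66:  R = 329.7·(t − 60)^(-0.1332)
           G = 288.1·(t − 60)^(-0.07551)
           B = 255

0.948

At 9786 K (t = 97.86):
  R = 329.7·(97.86 − 60)^(-0.1332) = 329.7·37.86^(-0.1332) = 329.7·0.61629 = 203.191.
At 11645 K (t = 116.45):
  R = 329.7·(116.45 − 60)^(-0.1332) = 329.7·56.45^(-0.1332) = 329.7·0.58436 = 192.663.
Gain = 192.663 / 203.191 = 0.9482 → 0.948.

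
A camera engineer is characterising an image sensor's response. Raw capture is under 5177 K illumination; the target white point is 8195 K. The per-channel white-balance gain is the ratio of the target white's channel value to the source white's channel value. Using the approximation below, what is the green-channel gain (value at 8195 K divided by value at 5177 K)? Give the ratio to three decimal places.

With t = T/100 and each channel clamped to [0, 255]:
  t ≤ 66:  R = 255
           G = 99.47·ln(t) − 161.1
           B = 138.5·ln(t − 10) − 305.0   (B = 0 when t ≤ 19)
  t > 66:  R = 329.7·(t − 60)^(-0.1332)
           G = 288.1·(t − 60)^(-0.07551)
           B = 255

0.986

At 5177 K (t = 51.77):
  G = 99.47·ln 51.77 − 161.1 = 99.47·3.9468 − 161.1 = 231.489.
At 8195 K (t = 81.95):
  G = 288.1·(81.95 − 60)^(-0.07551) = 288.1·21.95^(-0.07551) = 288.1·0.79197 = 228.166.
Gain = 228.166 / 231.489 = 0.9856 → 0.986.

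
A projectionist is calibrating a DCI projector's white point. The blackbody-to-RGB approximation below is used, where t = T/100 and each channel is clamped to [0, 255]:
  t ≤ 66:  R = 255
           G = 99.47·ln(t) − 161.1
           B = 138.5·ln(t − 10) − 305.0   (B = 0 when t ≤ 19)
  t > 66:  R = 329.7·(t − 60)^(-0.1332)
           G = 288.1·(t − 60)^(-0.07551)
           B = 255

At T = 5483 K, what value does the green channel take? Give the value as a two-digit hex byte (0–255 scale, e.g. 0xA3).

t = 5483/100 = 54.83; the t ≤ 66 branch applies.
G = 99.47·ln 54.83 − 161.1 = 99.47·4.0042 − 161.1 = 237.202.
Rounded: 237; in hex, 0xED.

0xED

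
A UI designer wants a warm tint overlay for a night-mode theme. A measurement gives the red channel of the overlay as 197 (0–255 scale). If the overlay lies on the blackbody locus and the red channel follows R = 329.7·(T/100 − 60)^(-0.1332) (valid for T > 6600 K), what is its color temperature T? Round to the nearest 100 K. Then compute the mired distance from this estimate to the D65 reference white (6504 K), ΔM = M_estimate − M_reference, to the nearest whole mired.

-61 mireds

(t − 60)^(-0.1332) = 197/329.7 = 0.59751.
t − 60 = 0.59751^(1/-0.1332) = 0.59751^(-7.508) = 47.761, so t = 107.761.
T = 100·t = 10776 K → 10800 K to the nearest 100 K.
M_estimate = 10⁶/10800 = 92.59; M_reference = 10⁶/6504 = 153.75.
ΔM = 92.59 − 153.75 = -61.16 → -61 mireds.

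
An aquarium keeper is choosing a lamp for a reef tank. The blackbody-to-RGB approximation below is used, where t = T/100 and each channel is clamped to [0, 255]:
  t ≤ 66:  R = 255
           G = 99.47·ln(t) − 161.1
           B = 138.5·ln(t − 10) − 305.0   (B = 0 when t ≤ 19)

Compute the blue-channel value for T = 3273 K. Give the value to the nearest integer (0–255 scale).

128

t = 3273/100 = 32.73; the t ≤ 66 branch applies.
B = 138.5·ln(32.73 − 10) − 305.0 = 138.5·ln 22.73 − 305.0 = 138.5·3.1237 − 305.0 = 127.630.
Rounded: 128.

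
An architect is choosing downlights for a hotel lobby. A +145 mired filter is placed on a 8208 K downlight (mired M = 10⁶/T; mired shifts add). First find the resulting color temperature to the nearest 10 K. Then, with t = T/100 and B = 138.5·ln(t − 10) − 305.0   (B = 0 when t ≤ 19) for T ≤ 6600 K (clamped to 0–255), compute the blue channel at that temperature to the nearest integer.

M_in = 10⁶/8208 = 121.83; M_out = 121.83 + (+145) = 266.83.
T_out = 10⁶/266.83 = 3747.7 K → 3750 K; t = 37.5.
B = 138.5·ln(37.5 − 10) − 305.0 = 138.5·ln 27.5 − 305.0 = 138.5·3.3142 − 305.0 = 154.015.
Rounded: 154.

154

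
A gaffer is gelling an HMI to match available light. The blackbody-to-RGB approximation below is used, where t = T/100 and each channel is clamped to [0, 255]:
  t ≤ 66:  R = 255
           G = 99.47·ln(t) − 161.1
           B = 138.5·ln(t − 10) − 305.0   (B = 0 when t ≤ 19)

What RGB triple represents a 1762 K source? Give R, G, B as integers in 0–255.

R=255, G=124, B=0

t = 1762/100 = 17.62; the t ≤ 66 branch applies.
R = 255 by definition for t ≤ 66.
G = 99.47·ln 17.62 − 161.1 = 99.47·2.8690 − 161.1 = 124.283.
t = 17.62 ≤ 19, so B = 0.
Rounded: (255, 124, 0).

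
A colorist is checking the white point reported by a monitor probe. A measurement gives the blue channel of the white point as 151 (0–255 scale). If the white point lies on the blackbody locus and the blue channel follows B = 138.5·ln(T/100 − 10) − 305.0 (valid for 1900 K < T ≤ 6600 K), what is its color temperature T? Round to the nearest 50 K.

3700 K

ln(t − 10) = (151 + 305.0) / 138.5 = 3.2924.
t − 10 = e^3.2924 = 26.908, so t = 36.908.
T = 100·t = 3691 K → 3700 K to the nearest 50 K.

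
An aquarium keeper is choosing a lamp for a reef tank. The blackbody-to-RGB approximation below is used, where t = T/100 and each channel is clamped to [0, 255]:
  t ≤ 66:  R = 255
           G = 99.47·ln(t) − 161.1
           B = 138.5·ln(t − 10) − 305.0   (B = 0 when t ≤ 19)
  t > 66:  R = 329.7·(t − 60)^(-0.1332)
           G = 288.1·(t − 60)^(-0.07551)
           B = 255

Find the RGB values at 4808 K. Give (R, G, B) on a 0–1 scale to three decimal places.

(1.000, 0.879, 0.781)

t = 4808/100 = 48.08; the t ≤ 66 branch applies.
R = 255 by definition for t ≤ 66.
G = 99.47·ln 48.08 − 161.1 = 99.47·3.8729 − 161.1 = 224.134.
B = 138.5·ln(48.08 − 10) − 305.0 = 138.5·ln 38.08 − 305.0 = 138.5·3.6397 − 305.0 = 199.097.
Dividing each by 255: (1.0000, 0.8790, 0.7808) → (1.000, 0.879, 0.781).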